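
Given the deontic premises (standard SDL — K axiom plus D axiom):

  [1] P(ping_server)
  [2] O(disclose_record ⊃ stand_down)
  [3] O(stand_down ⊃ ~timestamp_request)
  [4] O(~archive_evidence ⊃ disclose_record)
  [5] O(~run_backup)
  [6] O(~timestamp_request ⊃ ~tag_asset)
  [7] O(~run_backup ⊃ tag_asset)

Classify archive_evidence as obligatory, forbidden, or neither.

Obligatory

Premise 5 states O(~run_backup) outright.
Applying K to premise 7 (O(~run_backup ⊃ tag_asset)) and O(~run_backup) yields O(tag_asset).
Premise 6 is O(~timestamp_request ⊃ ~tag_asset); contrapositively O(tag_asset ⊃ timestamp_request). Since O(tag_asset) holds, K gives O(timestamp_request).
Premise 3 is O(stand_down ⊃ ~timestamp_request); contrapositively O(timestamp_request ⊃ ~stand_down). Since O(timestamp_request) holds, K gives O(~stand_down).
Premise 2 is O(disclose_record ⊃ stand_down); contrapositively O(~stand_down ⊃ ~disclose_record). Since O(~stand_down) holds, K gives O(~disclose_record).
Premise 4 is O(~archive_evidence ⊃ disclose_record); contrapositively O(~disclose_record ⊃ archive_evidence). Since O(~disclose_record) holds, K gives O(archive_evidence).
Premise 1 does not contribute to this derivation.
Hence archive_evidence is obligatory.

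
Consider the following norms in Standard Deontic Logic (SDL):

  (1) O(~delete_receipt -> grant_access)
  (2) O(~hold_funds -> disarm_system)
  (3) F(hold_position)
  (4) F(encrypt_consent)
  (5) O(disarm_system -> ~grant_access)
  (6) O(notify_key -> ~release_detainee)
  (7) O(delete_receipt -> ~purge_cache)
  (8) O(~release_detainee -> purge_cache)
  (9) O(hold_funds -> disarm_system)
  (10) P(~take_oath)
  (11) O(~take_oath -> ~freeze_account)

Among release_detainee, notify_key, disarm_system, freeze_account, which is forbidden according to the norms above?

Premises 9 and 2 cover both cases: O(hold_funds -> disarm_system) and O(~hold_funds -> disarm_system). Since hold_funds ∨ ~hold_funds is a tautology, O(disarm_system) follows.
With premise 5, O(disarm_system -> ~grant_access), the K-axiom yields O(~grant_access).
Premise 1 is O(~delete_receipt -> grant_access); contrapositively O(~grant_access -> delete_receipt). Since O(~grant_access) holds, K gives O(delete_receipt).
With premise 7, O(delete_receipt -> ~purge_cache), the K-axiom yields O(~purge_cache).
The contrapositive of premise 8 (O(~release_detainee -> purge_cache)) is O(~purge_cache -> release_detainee), and O(~purge_cache) is already established, so O(release_detainee).
The contrapositive of premise 6 (O(notify_key -> ~release_detainee)) is O(release_detainee -> ~notify_key), and O(release_detainee) is already established, so O(~notify_key).
So O(~notify_key) holds, i.e. notify_key is forbidden. None of the other listed options is forbidden under the premises.

notify_key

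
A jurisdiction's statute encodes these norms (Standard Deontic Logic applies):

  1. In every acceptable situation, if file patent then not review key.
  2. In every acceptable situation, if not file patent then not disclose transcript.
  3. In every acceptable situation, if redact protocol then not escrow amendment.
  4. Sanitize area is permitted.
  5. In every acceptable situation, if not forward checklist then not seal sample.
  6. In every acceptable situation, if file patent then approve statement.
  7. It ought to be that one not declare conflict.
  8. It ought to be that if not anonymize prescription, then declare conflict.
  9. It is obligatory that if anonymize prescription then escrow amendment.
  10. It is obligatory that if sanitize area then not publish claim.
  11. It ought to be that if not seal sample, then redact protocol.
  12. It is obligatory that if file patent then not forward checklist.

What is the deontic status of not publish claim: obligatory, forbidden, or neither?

Neither

Premise 10 is O(sanitize_area → ¬publish_claim), but O(sanitize_area) is not derivable from the premises (the permission P(sanitize_area) asserts only ¬O(¬sanitize_area), not O(sanitize_area)), so it does not yield O(¬publish_claim).
No premise or chain of K-axiom applications forces O(¬publish_claim), and none forces O(publish_claim). So ¬publish_claim is neither obligatory nor forbidden under these norms.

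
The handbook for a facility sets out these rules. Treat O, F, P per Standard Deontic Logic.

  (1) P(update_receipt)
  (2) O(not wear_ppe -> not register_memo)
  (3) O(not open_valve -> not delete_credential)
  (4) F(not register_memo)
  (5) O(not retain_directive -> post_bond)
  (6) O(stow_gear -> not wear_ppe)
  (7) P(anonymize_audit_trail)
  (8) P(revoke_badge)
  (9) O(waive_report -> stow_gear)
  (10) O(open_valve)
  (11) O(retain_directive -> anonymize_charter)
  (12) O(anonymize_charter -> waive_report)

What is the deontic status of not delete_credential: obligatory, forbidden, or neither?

Premise 3 is O(not open_valve -> not delete_credential), but O(not open_valve) is not derivable from the premises, so it does not yield O(not delete_credential).
No premise or chain of K-axiom applications forces O(not delete_credential), and none forces O(delete_credential). So not delete_credential is neither obligatory nor forbidden under these norms.

Neither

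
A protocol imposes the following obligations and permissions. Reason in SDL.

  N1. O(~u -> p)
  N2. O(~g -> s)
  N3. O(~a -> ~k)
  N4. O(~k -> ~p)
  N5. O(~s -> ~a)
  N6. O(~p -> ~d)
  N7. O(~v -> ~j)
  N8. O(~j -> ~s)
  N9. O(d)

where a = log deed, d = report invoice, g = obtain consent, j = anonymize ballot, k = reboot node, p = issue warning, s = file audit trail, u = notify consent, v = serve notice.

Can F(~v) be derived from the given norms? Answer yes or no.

Yes

From premise 9 we have O(d).
Premise 6 is O(~p -> ~d); contrapositively O(d -> p). Since O(d) holds, K gives O(p).
The contrapositive of premise 4 (O(~k -> ~p)) is O(p -> k), and O(p) is already established, so O(k).
Premise 3 is O(~a -> ~k); contrapositively O(k -> a). Since O(k) holds, K gives O(a).
Premise 5 is O(~s -> ~a); contrapositively O(a -> s). Since O(a) holds, K gives O(s).
The contrapositive of premise 8 (O(~j -> ~s)) is O(s -> j), and O(s) is already established, so O(j).
The contrapositive of premise 7 (O(~v -> ~j)) is O(j -> v), and O(j) is already established, so O(v).
Premises 1, 2 do not contribute to this derivation.
So O(v) holds, i.e. F(~v). The claim follows.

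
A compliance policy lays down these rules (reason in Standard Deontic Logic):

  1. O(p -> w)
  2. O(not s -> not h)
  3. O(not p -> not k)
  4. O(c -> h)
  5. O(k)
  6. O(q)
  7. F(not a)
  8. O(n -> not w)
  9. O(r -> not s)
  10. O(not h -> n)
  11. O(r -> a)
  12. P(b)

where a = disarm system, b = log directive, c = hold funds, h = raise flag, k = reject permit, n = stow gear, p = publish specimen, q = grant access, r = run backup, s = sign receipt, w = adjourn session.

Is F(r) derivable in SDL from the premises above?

Premise 5 gives O(k).
Premise 3 is O(not p -> not k); contrapositively O(k -> p). Since O(k) holds, K gives O(p).
With premise 1, O(p -> w), the K-axiom yields O(w).
The contrapositive of premise 8 (O(n -> not w)) is O(w -> not n), and O(w) is already established, so O(not n).
Premise 10 is O(not h -> n); contrapositively O(not n -> h). Since O(not n) holds, K gives O(h).
Premise 2, O(not s -> not h), contraposes to O(h -> s); with O(h) we get O(s).
Premise 9, O(r -> not s), contraposes to O(s -> not r); with O(s) we get O(not r).
Premises 4, 6, 7, 11, 12 do not contribute to this derivation.
So O(not r) holds, i.e. F(r). The claim follows.

Yes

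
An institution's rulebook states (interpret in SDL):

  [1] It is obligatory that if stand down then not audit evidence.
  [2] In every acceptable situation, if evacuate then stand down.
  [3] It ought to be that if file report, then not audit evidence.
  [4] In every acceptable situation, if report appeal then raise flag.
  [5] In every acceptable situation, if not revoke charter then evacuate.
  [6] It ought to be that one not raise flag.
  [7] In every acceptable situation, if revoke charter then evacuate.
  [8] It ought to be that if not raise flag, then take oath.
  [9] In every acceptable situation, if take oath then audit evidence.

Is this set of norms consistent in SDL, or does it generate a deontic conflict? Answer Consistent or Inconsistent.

By case analysis on revoke_charter: premise 7 gives O(revoke_charter → evacuate) and premise 5 gives O(¬revoke_charter → evacuate), so O(evacuate) either way.
Applying K to premise 2 (O(evacuate → stand_down)) and O(evacuate) yields O(stand_down).
Premise 1 is O(stand_down → ¬audit_evidence); since O(stand_down), deontic closure gives O(¬audit_evidence).
The contrapositive of premise 9 (O(take_oath → audit_evidence)) is O(¬audit_evidence → ¬take_oath), and O(¬audit_evidence) is already established, so O(¬take_oath).
Premise 8 is O(¬raise_flag → take_oath); contrapositively O(¬take_oath → raise_flag). Since O(¬take_oath) holds, K gives O(raise_flag).
But premise 6 directly asserts O(¬raise_flag).
We now have both O(raise_flag) and O(¬raise_flag) — raise_flag is simultaneously obligatory and forbidden, violating the D-axiom.

Inconsistent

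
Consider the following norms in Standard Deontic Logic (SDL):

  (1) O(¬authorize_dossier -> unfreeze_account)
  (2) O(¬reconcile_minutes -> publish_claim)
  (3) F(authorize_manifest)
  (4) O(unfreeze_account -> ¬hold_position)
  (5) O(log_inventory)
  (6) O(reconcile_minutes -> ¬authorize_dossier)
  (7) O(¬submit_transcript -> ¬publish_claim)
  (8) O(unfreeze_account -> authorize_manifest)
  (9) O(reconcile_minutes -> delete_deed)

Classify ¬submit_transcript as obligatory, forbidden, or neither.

F(authorize_manifest) at premise 3 means O(¬authorize_manifest).
The contrapositive of premise 8 (O(unfreeze_account -> authorize_manifest)) is O(¬authorize_manifest -> ¬unfreeze_account), and O(¬authorize_manifest) is already established, so O(¬unfreeze_account).
Premise 1 is O(¬authorize_dossier -> unfreeze_account); contrapositively O(¬unfreeze_account -> authorize_dossier). Since O(¬unfreeze_account) holds, K gives O(authorize_dossier).
The contrapositive of premise 6 (O(reconcile_minutes -> ¬authorize_dossier)) is O(authorize_dossier -> ¬reconcile_minutes), and O(authorize_dossier) is already established, so O(¬reconcile_minutes).
With premise 2, O(¬reconcile_minutes -> publish_claim), the K-axiom yields O(publish_claim).
Premise 7 is O(¬submit_transcript -> ¬publish_claim); contrapositively O(publish_claim -> submit_transcript). Since O(publish_claim) holds, K gives O(submit_transcript).
Premises 4, 5, 9 do not contribute to this derivation.
Thus O(submit_transcript), which is F(¬submit_transcript): ¬submit_transcript is forbidden.

Forbidden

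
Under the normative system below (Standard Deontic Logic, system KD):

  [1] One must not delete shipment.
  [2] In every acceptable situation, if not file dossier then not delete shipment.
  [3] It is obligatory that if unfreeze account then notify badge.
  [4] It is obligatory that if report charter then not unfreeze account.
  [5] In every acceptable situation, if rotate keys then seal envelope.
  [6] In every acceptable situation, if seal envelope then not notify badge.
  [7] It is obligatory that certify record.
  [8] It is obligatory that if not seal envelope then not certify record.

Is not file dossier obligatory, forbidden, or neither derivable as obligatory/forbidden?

Neither

Premise 2 is O(¬file_dossier → ¬delete_shipment); even if O(¬delete_shipment) held, inferring O(¬file_dossier) would be affirming the consequent — invalid.
No premise or chain of K-axiom applications forces O(¬file_dossier), and none forces O(file_dossier). So ¬file_dossier is neither obligatory nor forbidden under these norms.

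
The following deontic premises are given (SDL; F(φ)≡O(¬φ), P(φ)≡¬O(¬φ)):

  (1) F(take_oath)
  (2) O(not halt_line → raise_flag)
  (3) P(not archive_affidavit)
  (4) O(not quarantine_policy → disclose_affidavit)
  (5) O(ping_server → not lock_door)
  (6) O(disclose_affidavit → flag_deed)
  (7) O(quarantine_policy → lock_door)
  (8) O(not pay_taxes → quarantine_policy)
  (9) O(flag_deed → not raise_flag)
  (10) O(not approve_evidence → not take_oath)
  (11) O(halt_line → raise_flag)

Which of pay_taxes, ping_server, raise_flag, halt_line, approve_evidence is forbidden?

Premises 11 and 2 cover both cases: O(halt_line → raise_flag) and O(not halt_line → raise_flag). Since halt_line ∨ not halt_line is a tautology, O(raise_flag) follows.
Premise 9, O(flag_deed → not raise_flag), contraposes to O(raise_flag → not flag_deed); with O(raise_flag) we get O(not flag_deed).
Premise 6 is O(disclose_affidavit → flag_deed); contrapositively O(not flag_deed → not disclose_affidavit). Since O(not flag_deed) holds, K gives O(not disclose_affidavit).
Premise 4 is O(not quarantine_policy → disclose_affidavit); contrapositively O(not disclose_affidavit → quarantine_policy). Since O(not disclose_affidavit) holds, K gives O(quarantine_policy).
From O(quarantine_policy) and premise 7, O(quarantine_policy → lock_door), we obtain O(lock_door).
Premise 5, O(ping_server → not lock_door), contraposes to O(lock_door → not ping_server); with O(lock_door) we get O(not ping_server).
So O(not ping_server) holds, i.e. ping_server is forbidden. None of the other listed options is forbidden under the premises.

ping_server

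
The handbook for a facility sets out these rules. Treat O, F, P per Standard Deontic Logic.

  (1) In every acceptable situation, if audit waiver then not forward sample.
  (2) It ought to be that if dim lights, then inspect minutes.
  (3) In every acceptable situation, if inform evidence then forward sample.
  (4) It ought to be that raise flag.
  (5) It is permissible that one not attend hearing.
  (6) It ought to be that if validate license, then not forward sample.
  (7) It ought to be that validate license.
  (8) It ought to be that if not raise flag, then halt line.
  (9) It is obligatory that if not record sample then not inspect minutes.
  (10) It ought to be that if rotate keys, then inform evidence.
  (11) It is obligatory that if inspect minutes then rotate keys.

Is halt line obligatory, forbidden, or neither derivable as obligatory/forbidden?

Premise 8 is O(¬raise_flag → halt_line), but O(¬raise_flag) is not derivable from the premises, so it does not yield O(halt_line).
No premise or chain of K-axiom applications forces O(halt_line), and none forces O(¬halt_line). So halt_line is neither obligatory nor forbidden under these norms.

Neither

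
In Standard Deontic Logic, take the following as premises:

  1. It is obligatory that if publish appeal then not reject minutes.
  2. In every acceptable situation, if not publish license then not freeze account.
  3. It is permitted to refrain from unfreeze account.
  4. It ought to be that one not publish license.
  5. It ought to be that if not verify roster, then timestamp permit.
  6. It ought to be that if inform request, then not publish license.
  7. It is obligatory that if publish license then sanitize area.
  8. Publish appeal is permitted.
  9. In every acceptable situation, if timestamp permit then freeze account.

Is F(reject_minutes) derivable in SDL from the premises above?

No

Premise 1 is O(publish_appeal → ¬reject_minutes), but O(publish_appeal) is not derivable from the premises (the permission P(publish_appeal) asserts only ¬O(¬publish_appeal), not O(publish_appeal)), so it does not yield O(¬reject_minutes).
No other premise forces O(¬reject_minutes). An ideal world satisfying every premise can still have reject_minutes true, so F(reject_minutes) is not derivable.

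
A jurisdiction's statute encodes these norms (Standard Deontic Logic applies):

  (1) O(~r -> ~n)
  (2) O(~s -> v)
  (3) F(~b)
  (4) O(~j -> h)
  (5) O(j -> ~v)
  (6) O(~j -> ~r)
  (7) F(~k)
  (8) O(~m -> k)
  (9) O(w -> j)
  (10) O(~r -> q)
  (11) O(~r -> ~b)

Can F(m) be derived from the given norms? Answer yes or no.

No

Premise 8 is O(~m -> k); even if O(k) held, inferring O(~m) would be affirming the consequent — invalid.
No other premise forces O(~m). An ideal world satisfying every premise can still have m true, so F(m) is not derivable.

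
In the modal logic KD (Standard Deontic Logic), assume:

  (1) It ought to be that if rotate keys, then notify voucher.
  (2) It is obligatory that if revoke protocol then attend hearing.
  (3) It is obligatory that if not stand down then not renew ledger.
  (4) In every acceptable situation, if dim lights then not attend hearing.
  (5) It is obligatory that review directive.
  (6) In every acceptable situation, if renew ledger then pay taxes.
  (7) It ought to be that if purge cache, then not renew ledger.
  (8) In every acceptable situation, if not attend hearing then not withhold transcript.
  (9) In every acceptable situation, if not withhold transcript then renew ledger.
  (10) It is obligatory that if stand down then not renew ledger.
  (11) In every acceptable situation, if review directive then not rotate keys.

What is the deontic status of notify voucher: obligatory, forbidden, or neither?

Neither

Premise 1 is O(rotate_keys → notify_voucher), but O(rotate_keys) is not derivable from the premises, so it does not yield O(notify_voucher).
No premise or chain of K-axiom applications forces O(notify_voucher), and none forces O(¬notify_voucher). So notify_voucher is neither obligatory nor forbidden under these norms.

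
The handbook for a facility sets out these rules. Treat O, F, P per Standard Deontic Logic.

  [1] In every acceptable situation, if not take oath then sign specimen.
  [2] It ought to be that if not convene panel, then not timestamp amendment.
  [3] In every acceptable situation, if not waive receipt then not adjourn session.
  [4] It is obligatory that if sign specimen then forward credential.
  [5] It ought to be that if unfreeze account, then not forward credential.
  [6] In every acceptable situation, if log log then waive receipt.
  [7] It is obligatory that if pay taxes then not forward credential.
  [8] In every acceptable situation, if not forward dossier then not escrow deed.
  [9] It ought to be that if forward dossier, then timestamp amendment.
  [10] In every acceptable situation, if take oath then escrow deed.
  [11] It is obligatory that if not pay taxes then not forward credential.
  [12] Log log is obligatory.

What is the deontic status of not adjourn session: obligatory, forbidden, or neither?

Neither

Premise 3 is O(¬waive_receipt → ¬adjourn_session), but O(¬waive_receipt) is not derivable from the premises, so it does not yield O(¬adjourn_session).
No premise or chain of K-axiom applications forces O(¬adjourn_session), and none forces O(adjourn_session). So ¬adjourn_session is neither obligatory nor forbidden under these norms.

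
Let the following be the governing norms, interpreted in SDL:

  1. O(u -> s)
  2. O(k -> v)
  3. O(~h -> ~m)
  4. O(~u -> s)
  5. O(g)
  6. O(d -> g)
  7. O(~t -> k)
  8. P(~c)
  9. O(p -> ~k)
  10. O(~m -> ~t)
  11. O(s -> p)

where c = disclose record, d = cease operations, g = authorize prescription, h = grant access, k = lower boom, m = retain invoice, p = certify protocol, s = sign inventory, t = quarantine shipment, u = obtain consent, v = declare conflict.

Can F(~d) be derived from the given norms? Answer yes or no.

Premise 6 is O(d -> g); even if O(g) held, inferring O(d) would be affirming the consequent — invalid.
No other premise forces O(d). An ideal world satisfying every premise can still have ~d true, so F(~d) is not derivable.

No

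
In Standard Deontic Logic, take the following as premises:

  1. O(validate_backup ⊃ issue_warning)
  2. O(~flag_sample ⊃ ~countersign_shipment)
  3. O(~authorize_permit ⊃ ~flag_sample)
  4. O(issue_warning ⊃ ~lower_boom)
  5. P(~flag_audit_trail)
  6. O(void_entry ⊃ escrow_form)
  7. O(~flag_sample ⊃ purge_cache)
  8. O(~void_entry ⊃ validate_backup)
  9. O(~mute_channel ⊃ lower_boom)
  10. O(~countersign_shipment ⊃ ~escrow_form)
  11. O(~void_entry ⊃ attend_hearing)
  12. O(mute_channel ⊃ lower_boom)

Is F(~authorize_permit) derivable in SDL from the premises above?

Yes

By case analysis on ~mute_channel: premise 9 gives O(~mute_channel ⊃ lower_boom) and premise 12 gives O(mute_channel ⊃ lower_boom), so O(lower_boom) either way.
Premise 4, O(issue_warning ⊃ ~lower_boom), contraposes to O(lower_boom ⊃ ~issue_warning); with O(lower_boom) we get O(~issue_warning).
The contrapositive of premise 1 (O(validate_backup ⊃ issue_warning)) is O(~issue_warning ⊃ ~validate_backup), and O(~issue_warning) is already established, so O(~validate_backup).
Premise 8, O(~void_entry ⊃ validate_backup), contraposes to O(~validate_backup ⊃ void_entry); with O(~validate_backup) we get O(void_entry).
From O(void_entry) and premise 6, O(void_entry ⊃ escrow_form), we obtain O(escrow_form).
Premise 10, O(~countersign_shipment ⊃ ~escrow_form), contraposes to O(escrow_form ⊃ countersign_shipment); with O(escrow_form) we get O(countersign_shipment).
Premise 2, O(~flag_sample ⊃ ~countersign_shipment), contraposes to O(countersign_shipment ⊃ flag_sample); with O(countersign_shipment) we get O(flag_sample).
Premise 3 is O(~authorize_permit ⊃ ~flag_sample); contrapositively O(flag_sample ⊃ authorize_permit). Since O(flag_sample) holds, K gives O(authorize_permit).
Premises 5, 7, 11 do not contribute to this derivation.
So O(authorize_permit) holds, i.e. F(~authorize_permit). The claim follows.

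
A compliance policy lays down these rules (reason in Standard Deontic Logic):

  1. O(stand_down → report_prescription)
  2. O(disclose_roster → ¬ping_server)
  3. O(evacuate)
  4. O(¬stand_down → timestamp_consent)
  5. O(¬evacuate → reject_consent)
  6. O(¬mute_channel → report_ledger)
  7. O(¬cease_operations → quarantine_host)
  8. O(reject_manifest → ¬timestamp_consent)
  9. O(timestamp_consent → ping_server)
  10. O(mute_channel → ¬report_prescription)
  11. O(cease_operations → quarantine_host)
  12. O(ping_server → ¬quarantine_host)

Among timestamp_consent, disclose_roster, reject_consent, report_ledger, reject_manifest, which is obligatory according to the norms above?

Premises 7 and 11 are O(¬cease_operations → quarantine_host) and O(cease_operations → quarantine_host); every ideal world satisfies ¬cease_operations or cease_operations, so in either case quarantine_host holds — hence O(quarantine_host).
Premise 12 is O(ping_server → ¬quarantine_host); contrapositively O(quarantine_host → ¬ping_server). Since O(quarantine_host) holds, K gives O(¬ping_server).
Premise 9 is O(timestamp_consent → ping_server); contrapositively O(¬ping_server → ¬timestamp_consent). Since O(¬ping_server) holds, K gives O(¬timestamp_consent).
The contrapositive of premise 4 (O(¬stand_down → timestamp_consent)) is O(¬timestamp_consent → stand_down), and O(¬timestamp_consent) is already established, so O(stand_down).
From O(stand_down) and premise 1, O(stand_down → report_prescription), we obtain O(report_prescription).
The contrapositive of premise 10 (O(mute_channel → ¬report_prescription)) is O(report_prescription → ¬mute_channel), and O(report_prescription) is already established, so O(¬mute_channel).
From O(¬mute_channel) and premise 6, O(¬mute_channel → report_ledger), we obtain O(report_ledger).
So O(report_ledger) holds — report_ledger is obligatory. None of the other listed options is made obligatory by any chain of premises.

report_ledger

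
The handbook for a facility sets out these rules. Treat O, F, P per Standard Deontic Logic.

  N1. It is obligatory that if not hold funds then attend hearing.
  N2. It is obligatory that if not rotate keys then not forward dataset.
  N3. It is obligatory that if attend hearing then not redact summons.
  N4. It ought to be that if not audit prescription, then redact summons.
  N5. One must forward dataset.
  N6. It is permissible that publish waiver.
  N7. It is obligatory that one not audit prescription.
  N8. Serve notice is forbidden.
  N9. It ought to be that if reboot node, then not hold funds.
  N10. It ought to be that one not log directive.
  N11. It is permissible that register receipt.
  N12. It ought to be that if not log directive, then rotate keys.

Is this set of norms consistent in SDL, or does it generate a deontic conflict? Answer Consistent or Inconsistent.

Premise 2 is O(¬rotate_keys → ¬forward_dataset), but O(¬rotate_keys) is not derivable from the premises, so it does not yield O(¬forward_dataset).
So O(¬forward_dataset) is not derivable, and the apparent clash with O(forward_dataset) does not arise.
A world satisfying every obligation exists (e.g. attend_hearing=false, audit_prescription=false, forward_dataset=true, hold_funds=true, log_directive=false, publish_waiver=false, reboot_node=false, redact_summons=true, register_receipt=false, rotate_keys=true, serve_notice=false); no atom is both obligatory and forbidden, so the set is consistent.

Consistent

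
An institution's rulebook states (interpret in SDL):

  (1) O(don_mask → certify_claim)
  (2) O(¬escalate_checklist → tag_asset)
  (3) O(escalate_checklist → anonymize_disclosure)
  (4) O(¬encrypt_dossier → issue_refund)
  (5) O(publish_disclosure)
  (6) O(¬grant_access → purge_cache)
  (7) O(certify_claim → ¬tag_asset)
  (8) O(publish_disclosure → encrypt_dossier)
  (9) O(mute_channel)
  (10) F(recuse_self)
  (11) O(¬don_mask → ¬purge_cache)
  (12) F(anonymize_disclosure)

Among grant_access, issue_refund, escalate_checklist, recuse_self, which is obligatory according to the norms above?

grant_access

F(anonymize_disclosure) at premise 12 means O(¬anonymize_disclosure).
Premise 3 is O(escalate_checklist → anonymize_disclosure); contrapositively O(¬anonymize_disclosure → ¬escalate_checklist). Since O(¬anonymize_disclosure) holds, K gives O(¬escalate_checklist).
Premise 2 is O(¬escalate_checklist → tag_asset); since O(¬escalate_checklist), deontic closure gives O(tag_asset).
Premise 7 is O(certify_claim → ¬tag_asset); contrapositively O(tag_asset → ¬certify_claim). Since O(tag_asset) holds, K gives O(¬certify_claim).
Premise 1 is O(don_mask → certify_claim); contrapositively O(¬certify_claim → ¬don_mask). Since O(¬certify_claim) holds, K gives O(¬don_mask).
Premise 11 is O(¬don_mask → ¬purge_cache); since O(¬don_mask), deontic closure gives O(¬purge_cache).
Premise 6 is O(¬grant_access → purge_cache); contrapositively O(¬purge_cache → grant_access). Since O(¬purge_cache) holds, K gives O(grant_access).
So O(grant_access) holds — grant_access is obligatory. None of the other listed options is made obligatory by any chain of premises.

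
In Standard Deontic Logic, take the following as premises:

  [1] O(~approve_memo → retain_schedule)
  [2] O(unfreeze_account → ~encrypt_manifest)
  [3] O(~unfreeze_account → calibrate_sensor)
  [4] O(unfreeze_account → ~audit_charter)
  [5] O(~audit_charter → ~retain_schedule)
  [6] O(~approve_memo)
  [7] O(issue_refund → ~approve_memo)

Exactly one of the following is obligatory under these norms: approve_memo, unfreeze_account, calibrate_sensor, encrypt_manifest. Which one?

Premise 6 states O(~approve_memo) outright.
With premise 1, O(~approve_memo → retain_schedule), the K-axiom yields O(retain_schedule).
Premise 5 is O(~audit_charter → ~retain_schedule); contrapositively O(retain_schedule → audit_charter). Since O(retain_schedule) holds, K gives O(audit_charter).
Premise 4 is O(unfreeze_account → ~audit_charter); contrapositively O(audit_charter → ~unfreeze_account). Since O(audit_charter) holds, K gives O(~unfreeze_account).
With premise 3, O(~unfreeze_account → calibrate_sensor), the K-axiom yields O(calibrate_sensor).
So O(calibrate_sensor) holds — calibrate_sensor is obligatory. None of the other listed options is made obligatory by any chain of premises.

calibrate_sensor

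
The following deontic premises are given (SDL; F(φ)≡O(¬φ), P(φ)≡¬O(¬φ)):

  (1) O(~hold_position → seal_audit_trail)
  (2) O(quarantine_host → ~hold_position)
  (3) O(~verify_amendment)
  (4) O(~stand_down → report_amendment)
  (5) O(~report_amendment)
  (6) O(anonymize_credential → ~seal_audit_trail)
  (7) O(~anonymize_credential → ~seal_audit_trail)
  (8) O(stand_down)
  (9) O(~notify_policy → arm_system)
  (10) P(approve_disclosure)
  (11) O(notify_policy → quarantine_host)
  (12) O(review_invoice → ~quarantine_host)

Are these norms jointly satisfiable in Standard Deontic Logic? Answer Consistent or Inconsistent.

Consistent

Premise 4 is O(~stand_down → report_amendment), but O(~stand_down) is not derivable from the premises, so it does not yield O(report_amendment).
So O(report_amendment) is not derivable, and the apparent clash with O(~report_amendment) does not arise.
A world satisfying every obligation exists (e.g. anonymize_credential=false, approve_disclosure=false, arm_system=true, hold_position=true, notify_policy=false, quarantine_host=false, report_amendment=false, review_invoice=false, seal_audit_trail=false, stand_down=true, verify_amendment=false); no atom is both obligatory and forbidden, so the set is consistent.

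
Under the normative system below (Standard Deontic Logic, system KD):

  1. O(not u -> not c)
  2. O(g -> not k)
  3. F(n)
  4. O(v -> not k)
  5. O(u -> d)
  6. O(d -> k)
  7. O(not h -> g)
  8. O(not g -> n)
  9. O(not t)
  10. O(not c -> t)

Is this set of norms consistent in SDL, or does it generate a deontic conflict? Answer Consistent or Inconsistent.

F(n) at premise 3 means O(not n).
Premise 8, O(not g -> n), contraposes to O(not n -> g); with O(not n) we get O(g).
With premise 2, O(g -> not k), the K-axiom yields O(not k).
Premise 6, O(d -> k), contraposes to O(not k -> not d); with O(not k) we get O(not d).
The contrapositive of premise 5 (O(u -> d)) is O(not d -> not u), and O(not d) is already established, so O(not u).
From O(not u) and premise 1, O(not u -> not c), we obtain O(not c).
From O(not c) and premise 10, O(not c -> t), we obtain O(t).
But premise 9 directly asserts O(not t).
We now have both O(t) and O(not t) — t is simultaneously obligatory and forbidden, violating the D-axiom.

Inconsistent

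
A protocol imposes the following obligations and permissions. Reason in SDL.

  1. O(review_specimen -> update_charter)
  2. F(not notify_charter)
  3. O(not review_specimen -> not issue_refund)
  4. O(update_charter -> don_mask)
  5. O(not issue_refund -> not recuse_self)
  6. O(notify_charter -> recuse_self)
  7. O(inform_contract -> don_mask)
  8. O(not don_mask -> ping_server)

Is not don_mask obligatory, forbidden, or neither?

Forbidden

Premise 2, F(not notify_charter), is equivalent to O(notify_charter).
Premise 6 is O(notify_charter -> recuse_self); since O(notify_charter), deontic closure gives O(recuse_self).
Premise 5 is O(not issue_refund -> not recuse_self); contrapositively O(recuse_self -> issue_refund). Since O(recuse_self) holds, K gives O(issue_refund).
Premise 3 is O(not review_specimen -> not issue_refund); contrapositively O(issue_refund -> review_specimen). Since O(issue_refund) holds, K gives O(review_specimen).
Premise 1 is O(review_specimen -> update_charter); since O(review_specimen), deontic closure gives O(update_charter).
Premise 4 is O(update_charter -> don_mask); since O(update_charter), deontic closure gives O(don_mask).
Premises 7, 8 do not contribute to this derivation.
Thus O(don_mask), which is F(not don_mask): not don_mask is forbidden.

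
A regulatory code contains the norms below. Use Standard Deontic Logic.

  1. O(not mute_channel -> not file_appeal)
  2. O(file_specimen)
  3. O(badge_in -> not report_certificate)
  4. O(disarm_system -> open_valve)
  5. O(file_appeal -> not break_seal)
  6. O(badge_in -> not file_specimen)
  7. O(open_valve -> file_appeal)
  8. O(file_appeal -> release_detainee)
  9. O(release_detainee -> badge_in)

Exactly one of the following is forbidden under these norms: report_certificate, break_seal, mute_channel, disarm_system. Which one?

Premise 2 states O(file_specimen) outright.
Premise 6 is O(badge_in -> not file_specimen); contrapositively O(file_specimen -> not badge_in). Since O(file_specimen) holds, K gives O(not badge_in).
Premise 9 is O(release_detainee -> badge_in); contrapositively O(not badge_in -> not release_detainee). Since O(not badge_in) holds, K gives O(not release_detainee).
The contrapositive of premise 8 (O(file_appeal -> release_detainee)) is O(not release_detainee -> not file_appeal), and O(not release_detainee) is already established, so O(not file_appeal).
Premise 7 is O(open_valve -> file_appeal); contrapositively O(not file_appeal -> not open_valve). Since O(not file_appeal) holds, K gives O(not open_valve).
Premise 4 is O(disarm_system -> open_valve); contrapositively O(not open_valve -> not disarm_system). Since O(not open_valve) holds, K gives O(not disarm_system).
So O(not disarm_system) holds, i.e. disarm_system is forbidden. None of the other listed options is forbidden under the premises.

disarm_system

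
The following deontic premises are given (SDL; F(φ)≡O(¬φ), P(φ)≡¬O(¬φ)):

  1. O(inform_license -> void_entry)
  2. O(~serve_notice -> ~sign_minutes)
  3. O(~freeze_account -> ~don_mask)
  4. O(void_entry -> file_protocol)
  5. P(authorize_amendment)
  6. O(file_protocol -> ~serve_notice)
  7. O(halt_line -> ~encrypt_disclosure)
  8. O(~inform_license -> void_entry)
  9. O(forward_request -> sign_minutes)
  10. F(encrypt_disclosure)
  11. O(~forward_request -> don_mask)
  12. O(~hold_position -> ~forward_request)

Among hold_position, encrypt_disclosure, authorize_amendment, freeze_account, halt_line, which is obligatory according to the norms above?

Premises 8 and 1 cover both cases: O(~inform_license -> void_entry) and O(inform_license -> void_entry). Since ~inform_license ∨ inform_license is a tautology, O(void_entry) follows.
From O(void_entry) and premise 4, O(void_entry -> file_protocol), we obtain O(file_protocol).
From O(file_protocol) and premise 6, O(file_protocol -> ~serve_notice), we obtain O(~serve_notice).
With premise 2, O(~serve_notice -> ~sign_minutes), the K-axiom yields O(~sign_minutes).
Premise 9 is O(forward_request -> sign_minutes); contrapositively O(~sign_minutes -> ~forward_request). Since O(~sign_minutes) holds, K gives O(~forward_request).
With premise 11, O(~forward_request -> don_mask), the K-axiom yields O(don_mask).
Premise 3 is O(~freeze_account -> ~don_mask); contrapositively O(don_mask -> freeze_account). Since O(don_mask) holds, K gives O(freeze_account).
So O(freeze_account) holds — freeze_account is obligatory. None of the other listed options is made obligatory by any chain of premises.

freeze_account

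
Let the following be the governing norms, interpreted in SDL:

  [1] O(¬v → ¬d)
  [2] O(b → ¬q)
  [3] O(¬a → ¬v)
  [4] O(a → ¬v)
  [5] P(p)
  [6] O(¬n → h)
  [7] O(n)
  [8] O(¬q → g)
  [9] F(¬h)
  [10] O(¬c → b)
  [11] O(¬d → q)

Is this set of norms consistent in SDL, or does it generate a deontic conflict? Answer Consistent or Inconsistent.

Premise 6 is O(¬n → h); even if O(h) held, inferring O(¬n) would be affirming the consequent — invalid.
So O(¬n) is not derivable, and the apparent clash with O(n) does not arise.
A world satisfying every obligation exists (e.g. a=false, b=false, c=true, d=false, g=false, h=true, n=true, p=false, q=true, v=false); no atom is both obligatory and forbidden, so the set is consistent.

Consistent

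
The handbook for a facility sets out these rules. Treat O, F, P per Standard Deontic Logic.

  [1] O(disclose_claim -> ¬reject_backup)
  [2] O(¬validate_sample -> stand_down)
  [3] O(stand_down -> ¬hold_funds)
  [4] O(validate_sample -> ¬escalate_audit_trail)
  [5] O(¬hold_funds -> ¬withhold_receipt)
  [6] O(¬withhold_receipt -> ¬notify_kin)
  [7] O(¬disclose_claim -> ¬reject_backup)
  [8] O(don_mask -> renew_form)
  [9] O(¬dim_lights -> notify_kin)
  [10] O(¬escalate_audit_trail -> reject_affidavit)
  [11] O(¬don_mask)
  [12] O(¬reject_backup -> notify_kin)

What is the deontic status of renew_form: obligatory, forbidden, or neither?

Neither

Premise 8 is O(don_mask -> renew_form), but O(don_mask) is not derivable from the premises, so it does not yield O(renew_form).
No premise or chain of K-axiom applications forces O(renew_form), and none forces O(¬renew_form). So renew_form is neither obligatory nor forbidden under these norms.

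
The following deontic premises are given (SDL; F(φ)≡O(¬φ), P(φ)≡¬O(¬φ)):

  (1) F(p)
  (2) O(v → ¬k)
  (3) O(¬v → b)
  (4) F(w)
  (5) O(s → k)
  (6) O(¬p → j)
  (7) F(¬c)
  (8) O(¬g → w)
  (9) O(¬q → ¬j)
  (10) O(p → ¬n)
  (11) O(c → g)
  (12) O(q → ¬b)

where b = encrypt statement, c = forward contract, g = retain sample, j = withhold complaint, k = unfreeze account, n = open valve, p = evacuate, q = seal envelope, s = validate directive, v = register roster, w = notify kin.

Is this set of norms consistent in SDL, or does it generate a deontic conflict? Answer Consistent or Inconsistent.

Consistent

Premise 8 is O(¬g → w), but O(¬g) is not derivable from the premises, so it does not yield O(w).
So O(w) is not derivable, and the apparent clash with O(¬w) does not arise.
A world satisfying every obligation exists (e.g. b=false, c=true, g=true, j=true, k=false, n=false, p=false, q=true, s=false, v=true, w=false); no atom is both obligatory and forbidden, so the set is consistent.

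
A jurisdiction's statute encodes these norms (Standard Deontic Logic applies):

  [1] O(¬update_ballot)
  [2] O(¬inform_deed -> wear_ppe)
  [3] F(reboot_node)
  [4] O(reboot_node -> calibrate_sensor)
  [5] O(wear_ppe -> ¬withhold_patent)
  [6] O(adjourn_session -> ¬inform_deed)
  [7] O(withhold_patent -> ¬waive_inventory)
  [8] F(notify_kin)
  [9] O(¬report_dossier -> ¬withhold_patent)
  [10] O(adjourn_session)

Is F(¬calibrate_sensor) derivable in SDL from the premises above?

No

Premise 4 is O(reboot_node -> calibrate_sensor), but O(reboot_node) is not derivable from the premises, so it does not yield O(calibrate_sensor).
No other premise forces O(calibrate_sensor). An ideal world satisfying every premise can still have ¬calibrate_sensor true, so F(¬calibrate_sensor) is not derivable.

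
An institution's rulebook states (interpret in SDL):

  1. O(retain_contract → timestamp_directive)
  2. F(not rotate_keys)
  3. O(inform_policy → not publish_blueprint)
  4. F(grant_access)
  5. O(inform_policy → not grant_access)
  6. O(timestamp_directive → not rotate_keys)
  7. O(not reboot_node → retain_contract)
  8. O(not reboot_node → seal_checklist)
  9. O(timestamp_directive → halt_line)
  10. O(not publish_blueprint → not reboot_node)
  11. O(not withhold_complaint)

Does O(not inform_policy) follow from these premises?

Yes

Premise 2 is F(not rotate_keys), i.e. O(rotate_keys).
Premise 6, O(timestamp_directive → not rotate_keys), contraposes to O(rotate_keys → not timestamp_directive); with O(rotate_keys) we get O(not timestamp_directive).
Premise 1, O(retain_contract → timestamp_directive), contraposes to O(not timestamp_directive → not retain_contract); with O(not timestamp_directive) we get O(not retain_contract).
The contrapositive of premise 7 (O(not reboot_node → retain_contract)) is O(not retain_contract → reboot_node), and O(not retain_contract) is already established, so O(reboot_node).
Premise 10 is O(not publish_blueprint → not reboot_node); contrapositively O(reboot_node → publish_blueprint). Since O(reboot_node) holds, K gives O(publish_blueprint).
Premise 3, O(inform_policy → not publish_blueprint), contraposes to O(publish_blueprint → not inform_policy); with O(publish_blueprint) we get O(not inform_policy).
Premises 4, 5, 8, 9, 11 do not contribute to this derivation.
So O(not inform_policy) follows.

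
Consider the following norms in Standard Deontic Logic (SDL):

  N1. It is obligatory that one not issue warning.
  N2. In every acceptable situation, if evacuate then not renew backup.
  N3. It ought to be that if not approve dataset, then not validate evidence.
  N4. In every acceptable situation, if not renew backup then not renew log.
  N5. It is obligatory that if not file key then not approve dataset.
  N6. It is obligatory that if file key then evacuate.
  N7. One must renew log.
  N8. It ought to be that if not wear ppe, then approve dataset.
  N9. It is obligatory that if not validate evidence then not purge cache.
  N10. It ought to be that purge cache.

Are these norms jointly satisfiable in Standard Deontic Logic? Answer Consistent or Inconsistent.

Inconsistent

Premise 10 states O(purge_cache) outright.
Premise 9 is O(¬validate_evidence → ¬purge_cache); contrapositively O(purge_cache → validate_evidence). Since O(purge_cache) holds, K gives O(validate_evidence).
Premise 3 is O(¬approve_dataset → ¬validate_evidence); contrapositively O(validate_evidence → approve_dataset). Since O(validate_evidence) holds, K gives O(approve_dataset).
The contrapositive of premise 5 (O(¬file_key → ¬approve_dataset)) is O(approve_dataset → file_key), and O(approve_dataset) is already established, so O(file_key).
From O(file_key) and premise 6, O(file_key → evacuate), we obtain O(evacuate).
Applying K to premise 2 (O(evacuate → ¬renew_backup)) and O(evacuate) yields O(¬renew_backup).
From O(¬renew_backup) and premise 4, O(¬renew_backup → ¬renew_log), we obtain O(¬renew_log).
But premise 7 directly asserts O(renew_log).
We now have both O(¬renew_log) and O(renew_log) — renew_log is simultaneously obligatory and forbidden, violating the D-axiom.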